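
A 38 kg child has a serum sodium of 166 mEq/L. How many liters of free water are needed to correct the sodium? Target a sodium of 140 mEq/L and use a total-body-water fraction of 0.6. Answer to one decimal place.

TBW = 0.6 · 38 = 22.8 L
Free water deficit = TBW · (Na/140 − 1)
= 22.8 · (166/140 − 1)
= 22.8 · 0.1857
= 4.23 L

4.2 L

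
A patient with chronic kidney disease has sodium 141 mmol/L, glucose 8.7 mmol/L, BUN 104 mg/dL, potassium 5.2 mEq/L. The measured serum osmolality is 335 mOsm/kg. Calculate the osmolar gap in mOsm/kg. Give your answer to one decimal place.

Calculated osmolality = 2·Na + glucose + BUN/2.8
= 2·141 + 8.7 + 104/2.8
= 282 + 8.70 + 37.14
= 327.84 mOsm/kg ≈ 327.8 mOsm/kg
Osmolar gap = measured − calculated = 335 − 327.8 = 7.2 mOsm/kg

7.2 mOsm/kg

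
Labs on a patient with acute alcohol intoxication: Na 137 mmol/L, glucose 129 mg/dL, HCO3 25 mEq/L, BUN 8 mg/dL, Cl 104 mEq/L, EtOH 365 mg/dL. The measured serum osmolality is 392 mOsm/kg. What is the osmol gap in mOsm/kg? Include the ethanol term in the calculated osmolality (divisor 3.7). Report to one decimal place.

9.3 mOsm/kg

Calculated osmolality = 2·Na + glucose/18 + BUN/2.8 + ethanol/3.7
= 2·137 + 129/18 + 8/2.8 + 365/3.7
= 274 + 7.17 + 2.86 + 98.65
= 382.68 mOsm/kg ≈ 382.7 mOsm/kg
Osmolar gap = measured − calculated = 392 − 382.7 = 9.3 mOsm/kg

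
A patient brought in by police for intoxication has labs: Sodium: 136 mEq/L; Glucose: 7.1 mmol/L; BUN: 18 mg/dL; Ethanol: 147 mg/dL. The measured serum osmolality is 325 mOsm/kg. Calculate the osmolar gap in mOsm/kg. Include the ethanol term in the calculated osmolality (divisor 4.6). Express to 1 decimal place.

Calculated osmolality = 2·Na + glucose + BUN/2.8 + ethanol/4.6
= 2·136 + 7.1 + 18/2.8 + 147/4.6
= 272 + 7.10 + 6.43 + 31.96
= 317.49 mOsm/kg ≈ 317.5 mOsm/kg
Osmolar gap = measured − calculated = 325 − 317.5 = 7.5 mOsm/kg

7.5 mOsm/kg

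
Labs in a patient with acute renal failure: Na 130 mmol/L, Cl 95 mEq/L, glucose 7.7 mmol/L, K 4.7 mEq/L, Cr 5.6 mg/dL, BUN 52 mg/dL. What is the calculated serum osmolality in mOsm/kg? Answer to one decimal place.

286.3 mOsm/kg

Calculated osmolality = 2·Na + glucose + BUN/2.8
= 2·130 + 7.7 + 52/2.8
= 260 + 7.70 + 18.57
= 286.27 mOsm/kg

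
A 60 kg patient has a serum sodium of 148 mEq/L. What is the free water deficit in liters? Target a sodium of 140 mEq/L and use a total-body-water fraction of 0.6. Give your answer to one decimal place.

2.1 L

TBW = 0.6 · 60 = 36 L
Free water deficit = TBW · (Na/140 − 1)
= 36 · (148/140 − 1)
= 36 · 0.0571
= 2.06 L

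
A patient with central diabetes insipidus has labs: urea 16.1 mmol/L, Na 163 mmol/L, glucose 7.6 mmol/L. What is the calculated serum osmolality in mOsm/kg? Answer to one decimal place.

349.7 mOsm/kg

Calculated osmolality = 2·Na + glucose + urea
= 2·163 + 7.6 + 16.1
= 326 + 7.60 + 16.10
= 349.7 mOsm/kg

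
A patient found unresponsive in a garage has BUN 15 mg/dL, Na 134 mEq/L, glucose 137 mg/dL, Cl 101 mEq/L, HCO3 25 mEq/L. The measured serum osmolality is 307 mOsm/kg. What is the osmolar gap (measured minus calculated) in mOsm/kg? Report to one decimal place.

Calculated osmolality = 2·Na + glucose/18 + BUN/2.8
= 2·134 + 137/18 + 15/2.8
= 268 + 7.61 + 5.36
= 280.97 mOsm/kg ≈ 281.0 mOsm/kg
Osmolar gap = measured − calculated = 307 − 281.0 = 26.0 mOsm/kg

26.0 mOsm/kg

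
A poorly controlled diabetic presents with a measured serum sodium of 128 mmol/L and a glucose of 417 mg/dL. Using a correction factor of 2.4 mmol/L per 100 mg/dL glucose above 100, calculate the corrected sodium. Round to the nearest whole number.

136 mmol/L

Corrected Na = measured Na + 2.4 · (glucose − 100)/100
= 128 + 2.4 · (417 − 100)/100
= 128 + 7.6
= 135.6 mmol/L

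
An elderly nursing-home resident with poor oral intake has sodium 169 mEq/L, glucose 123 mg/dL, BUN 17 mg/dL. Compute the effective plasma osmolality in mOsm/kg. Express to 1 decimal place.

344.8 mOsm/kg

Effective osmolality excludes urea (freely permeant across cell membranes):
2·Na + glucose/18
= 2·169 + 123/18
= 338 + 6.83
= 344.83 mOsm/kg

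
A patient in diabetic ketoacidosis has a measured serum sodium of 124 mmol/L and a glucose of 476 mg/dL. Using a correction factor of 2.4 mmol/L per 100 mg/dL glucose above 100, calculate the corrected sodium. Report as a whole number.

133 mmol/L

Corrected Na = measured Na + 2.4 · (glucose − 100)/100
= 124 + 2.4 · (476 − 100)/100
= 124 + 9
= 133 mmol/L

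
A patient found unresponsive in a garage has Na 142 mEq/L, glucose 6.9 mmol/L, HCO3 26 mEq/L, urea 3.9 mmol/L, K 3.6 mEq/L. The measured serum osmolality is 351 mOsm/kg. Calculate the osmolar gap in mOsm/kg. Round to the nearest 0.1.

Calculated osmolality = 2·Na + glucose + urea
= 2·142 + 6.9 + 3.9
= 284 + 6.90 + 3.90
= 294.8 mOsm/kg ≈ 294.8 mOsm/kg
Osmolar gap = measured − calculated = 351 − 294.8 = 56.2 mOsm/kg

56.2 mOsm/kg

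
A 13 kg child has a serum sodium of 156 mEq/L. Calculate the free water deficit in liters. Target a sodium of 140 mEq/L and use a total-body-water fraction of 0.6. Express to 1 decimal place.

0.9 L

TBW = 0.6 · 13 = 7.8 L
Free water deficit = TBW · (Na/140 − 1)
= 7.8 · (156/140 − 1)
= 7.8 · 0.1143
= 0.89 L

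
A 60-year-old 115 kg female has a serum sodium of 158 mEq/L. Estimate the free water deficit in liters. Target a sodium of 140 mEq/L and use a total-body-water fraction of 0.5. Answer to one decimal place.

7.4 L

TBW = 0.5 · 115 = 57.5 L
Free water deficit = TBW · (Na/140 − 1)
= 57.5 · (158/140 − 1)
= 57.5 · 0.1286
= 7.39 L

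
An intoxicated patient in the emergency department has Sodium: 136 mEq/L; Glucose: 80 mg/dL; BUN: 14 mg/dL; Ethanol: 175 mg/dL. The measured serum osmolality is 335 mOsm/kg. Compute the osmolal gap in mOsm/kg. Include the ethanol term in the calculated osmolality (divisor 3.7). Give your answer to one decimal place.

6.3 mOsm/kg

Calculated osmolality = 2·Na + glucose/18 + BUN/2.8 + ethanol/3.7
= 2·136 + 80/18 + 14/2.8 + 175/3.7
= 272 + 4.44 + 5 + 47.30
= 328.74 mOsm/kg ≈ 328.7 mOsm/kg
Osmolar gap = measured − calculated = 335 − 328.7 = 6.3 mOsm/kg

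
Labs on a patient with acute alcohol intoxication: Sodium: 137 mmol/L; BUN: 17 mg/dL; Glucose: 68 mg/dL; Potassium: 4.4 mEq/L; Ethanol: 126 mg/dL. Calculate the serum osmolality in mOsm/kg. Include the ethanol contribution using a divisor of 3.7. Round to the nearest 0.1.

Calculated osmolality = 2·Na + glucose/18 + BUN/2.8 + ethanol/3.7
= 2·137 + 68/18 + 17/2.8 + 126/3.7
= 274 + 3.78 + 6.07 + 34.05
= 317.9 mOsm/kg

317.9 mOsm/kg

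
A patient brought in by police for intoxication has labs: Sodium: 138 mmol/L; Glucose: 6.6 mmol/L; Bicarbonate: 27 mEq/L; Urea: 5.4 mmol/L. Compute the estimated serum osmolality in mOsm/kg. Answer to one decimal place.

288.0 mOsm/kg

Calculated osmolality = 2·Na + glucose + urea
= 2·138 + 6.6 + 5.4
= 276 + 6.60 + 5.40
= 288 mOsm/kg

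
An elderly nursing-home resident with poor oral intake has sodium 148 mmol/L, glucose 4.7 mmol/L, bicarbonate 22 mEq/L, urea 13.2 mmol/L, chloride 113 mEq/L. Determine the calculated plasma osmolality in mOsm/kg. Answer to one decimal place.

Calculated osmolality = 2·Na + glucose + urea
= 2·148 + 4.7 + 13.2
= 296 + 4.70 + 13.20
= 313.9 mOsm/kg

313.9 mOsm/kg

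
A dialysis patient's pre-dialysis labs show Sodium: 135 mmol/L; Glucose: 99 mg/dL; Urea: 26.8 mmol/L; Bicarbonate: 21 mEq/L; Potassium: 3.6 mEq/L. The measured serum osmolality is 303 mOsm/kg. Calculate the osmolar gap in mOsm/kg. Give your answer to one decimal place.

Calculated osmolality = 2·Na + glucose/18 + urea
= 2·135 + 99/18 + 26.8
= 270 + 5.50 + 26.80
= 302.3 mOsm/kg ≈ 302.3 mOsm/kg
Osmolar gap = measured − calculated = 303 − 302.3 = 0.7 mOsm/kg

0.7 mOsm/kg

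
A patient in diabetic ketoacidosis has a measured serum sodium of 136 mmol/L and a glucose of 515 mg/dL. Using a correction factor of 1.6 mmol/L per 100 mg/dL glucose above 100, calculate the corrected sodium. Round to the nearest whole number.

Corrected Na = measured Na + 1.6 · (glucose − 100)/100
= 136 + 1.6 · (515 − 100)/100
= 136 + 6.6
= 142.6 mmol/L

143 mmol/L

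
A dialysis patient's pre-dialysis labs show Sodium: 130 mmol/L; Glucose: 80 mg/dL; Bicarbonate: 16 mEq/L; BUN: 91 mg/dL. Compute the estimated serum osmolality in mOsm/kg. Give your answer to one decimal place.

Calculated osmolality = 2·Na + glucose/18 + BUN/2.8
= 2·130 + 80/18 + 91/2.8
= 260 + 4.44 + 32.50
= 296.94 mOsm/kg

296.9 mOsm/kg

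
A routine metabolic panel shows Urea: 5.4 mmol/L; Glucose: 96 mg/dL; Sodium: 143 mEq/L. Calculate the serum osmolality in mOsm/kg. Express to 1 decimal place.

Calculated osmolality = 2·Na + glucose/18 + urea
= 2·143 + 96/18 + 5.4
= 286 + 5.33 + 5.40
= 296.73 mOsm/kg

296.7 mOsm/kg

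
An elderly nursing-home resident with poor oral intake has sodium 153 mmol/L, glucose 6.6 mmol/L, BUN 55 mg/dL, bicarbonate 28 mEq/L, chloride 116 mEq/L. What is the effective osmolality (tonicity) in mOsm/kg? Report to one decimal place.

312.6 mOsm/kg

Effective osmolality excludes urea (freely permeant across cell membranes):
2·Na + glucose
= 2·153 + 6.6
= 306 + 6.6
= 312.6 mOsm/kg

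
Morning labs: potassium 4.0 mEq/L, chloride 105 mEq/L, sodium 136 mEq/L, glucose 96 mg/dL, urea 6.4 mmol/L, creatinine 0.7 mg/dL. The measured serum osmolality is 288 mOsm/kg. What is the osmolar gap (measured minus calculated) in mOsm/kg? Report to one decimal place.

4.3 mOsm/kg

Calculated osmolality = 2·Na + glucose/18 + urea
= 2·136 + 96/18 + 6.4
= 272 + 5.33 + 6.40
= 283.73 mOsm/kg ≈ 283.7 mOsm/kg
Osmolar gap = measured − calculated = 288 − 283.7 = 4.3 mOsm/kg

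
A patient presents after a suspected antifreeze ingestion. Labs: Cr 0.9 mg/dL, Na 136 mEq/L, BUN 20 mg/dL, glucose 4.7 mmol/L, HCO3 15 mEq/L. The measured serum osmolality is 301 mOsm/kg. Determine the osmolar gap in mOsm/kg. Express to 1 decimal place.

Calculated osmolality = 2·Na + glucose + BUN/2.8
= 2·136 + 4.7 + 20/2.8
= 272 + 4.70 + 7.14
= 283.84 mOsm/kg ≈ 283.8 mOsm/kg
Osmolar gap = measured − calculated = 301 − 283.8 = 17.2 mOsm/kg

17.2 mOsm/kg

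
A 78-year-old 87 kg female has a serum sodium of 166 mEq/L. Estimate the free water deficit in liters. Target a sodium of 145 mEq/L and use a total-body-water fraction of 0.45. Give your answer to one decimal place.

TBW = 0.45 · 87 = 39.15 L
Free water deficit = TBW · (Na/145 − 1)
= 39.15 · (166/145 − 1)
= 39.15 · 0.1448
= 5.67 L

5.7 L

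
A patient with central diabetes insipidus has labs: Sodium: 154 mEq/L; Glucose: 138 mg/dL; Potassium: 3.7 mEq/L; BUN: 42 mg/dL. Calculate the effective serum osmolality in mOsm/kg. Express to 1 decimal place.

315.7 mOsm/kg

Effective osmolality excludes urea (freely permeant across cell membranes):
2·Na + glucose/18
= 2·154 + 138/18
= 308 + 7.67
= 315.67 mOsm/kg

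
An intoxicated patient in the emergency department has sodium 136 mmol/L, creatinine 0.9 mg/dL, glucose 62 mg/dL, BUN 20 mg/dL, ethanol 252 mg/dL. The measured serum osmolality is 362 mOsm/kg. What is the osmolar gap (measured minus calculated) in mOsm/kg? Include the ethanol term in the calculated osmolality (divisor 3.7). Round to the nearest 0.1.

Calculated osmolality = 2·Na + glucose/18 + BUN/2.8 + ethanol/3.7
= 2·136 + 62/18 + 20/2.8 + 252/3.7
= 272 + 3.44 + 7.14 + 68.11
= 350.69 mOsm/kg ≈ 350.7 mOsm/kg
Osmolar gap = measured − calculated = 362 − 350.7 = 11.3 mOsm/kg

11.3 mOsm/kg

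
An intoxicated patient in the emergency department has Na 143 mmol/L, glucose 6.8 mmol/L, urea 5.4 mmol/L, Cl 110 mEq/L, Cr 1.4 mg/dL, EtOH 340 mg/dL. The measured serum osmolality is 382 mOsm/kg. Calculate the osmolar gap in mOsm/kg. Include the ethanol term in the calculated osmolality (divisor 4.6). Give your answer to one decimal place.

Calculated osmolality = 2·Na + glucose + urea + ethanol/4.6
= 2·143 + 6.8 + 5.4 + 340/4.6
= 286 + 6.80 + 5.40 + 73.91
= 372.11 mOsm/kg ≈ 372.1 mOsm/kg
Osmolar gap = measured − calculated = 382 − 372.1 = 9.9 mOsm/kg

9.9 mOsm/kg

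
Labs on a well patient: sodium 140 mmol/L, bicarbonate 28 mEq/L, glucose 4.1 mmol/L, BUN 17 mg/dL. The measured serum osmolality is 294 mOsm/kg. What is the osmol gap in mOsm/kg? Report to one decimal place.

Calculated osmolality = 2·Na + glucose + BUN/2.8
= 2·140 + 4.1 + 17/2.8
= 280 + 4.10 + 6.07
= 290.17 mOsm/kg ≈ 290.2 mOsm/kg
Osmolar gap = measured − calculated = 294 − 290.2 = 3.8 mOsm/kg

3.8 mOsm/kg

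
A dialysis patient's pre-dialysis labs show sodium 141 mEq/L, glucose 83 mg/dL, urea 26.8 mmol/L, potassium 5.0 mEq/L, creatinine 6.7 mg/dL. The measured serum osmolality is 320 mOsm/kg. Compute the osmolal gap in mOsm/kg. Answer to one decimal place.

6.6 mOsm/kg

Calculated osmolality = 2·Na + glucose/18 + urea
= 2·141 + 83/18 + 26.8
= 282 + 4.61 + 26.80
= 313.41 mOsm/kg ≈ 313.4 mOsm/kg
Osmolar gap = measured − calculated = 320 − 313.4 = 6.6 mOsm/kg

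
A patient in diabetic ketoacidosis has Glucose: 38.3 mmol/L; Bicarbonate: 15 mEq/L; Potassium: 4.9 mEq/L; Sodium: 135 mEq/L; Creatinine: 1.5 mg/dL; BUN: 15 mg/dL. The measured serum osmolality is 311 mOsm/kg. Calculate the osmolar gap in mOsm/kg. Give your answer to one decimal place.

-2.7 mOsm/kg

Calculated osmolality = 2·Na + glucose + BUN/2.8
= 2·135 + 38.3 + 15/2.8
= 270 + 38.30 + 5.36
= 313.66 mOsm/kg ≈ 313.7 mOsm/kg
Osmolar gap = measured − calculated = 311 − 313.7 = -2.7 mOsm/kg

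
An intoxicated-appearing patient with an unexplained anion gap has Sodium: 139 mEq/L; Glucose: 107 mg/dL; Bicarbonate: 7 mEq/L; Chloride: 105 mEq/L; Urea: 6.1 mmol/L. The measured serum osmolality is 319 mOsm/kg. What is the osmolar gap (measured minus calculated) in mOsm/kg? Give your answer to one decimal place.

Calculated osmolality = 2·Na + glucose/18 + urea
= 2·139 + 107/18 + 6.1
= 278 + 5.94 + 6.10
= 290.04 mOsm/kg ≈ 290.0 mOsm/kg
Osmolar gap = measured − calculated = 319 − 290.0 = 29.0 mOsm/kg

29.0 mOsm/kg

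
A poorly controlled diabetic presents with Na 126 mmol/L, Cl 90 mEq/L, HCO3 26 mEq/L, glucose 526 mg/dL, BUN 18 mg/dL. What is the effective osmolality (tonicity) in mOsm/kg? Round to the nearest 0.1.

Effective osmolality excludes urea (freely permeant across cell membranes):
2·Na + glucose/18
= 2·126 + 526/18
= 252 + 29.22
= 281.22 mOsm/kg

281.2 mOsm/kg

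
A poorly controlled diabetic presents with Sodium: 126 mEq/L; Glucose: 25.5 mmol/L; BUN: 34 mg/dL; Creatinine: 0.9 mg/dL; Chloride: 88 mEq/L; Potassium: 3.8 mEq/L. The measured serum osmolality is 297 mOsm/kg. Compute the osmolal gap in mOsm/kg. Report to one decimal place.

7.4 mOsm/kg

Calculated osmolality = 2·Na + glucose + BUN/2.8
= 2·126 + 25.5 + 34/2.8
= 252 + 25.50 + 12.14
= 289.64 mOsm/kg ≈ 289.6 mOsm/kg
Osmolar gap = measured − calculated = 297 − 289.6 = 7.4 mOsm/kg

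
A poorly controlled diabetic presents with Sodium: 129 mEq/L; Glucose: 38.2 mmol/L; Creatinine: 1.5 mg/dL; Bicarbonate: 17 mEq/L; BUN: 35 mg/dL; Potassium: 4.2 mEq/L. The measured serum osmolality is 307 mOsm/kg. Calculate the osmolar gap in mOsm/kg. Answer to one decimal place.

Calculated osmolality = 2·Na + glucose + BUN/2.8
= 2·129 + 38.2 + 35/2.8
= 258 + 38.20 + 12.50
= 308.7 mOsm/kg ≈ 308.7 mOsm/kg
Osmolar gap = measured − calculated = 307 − 308.7 = -1.7 mOsm/kg

-1.7 mOsm/kg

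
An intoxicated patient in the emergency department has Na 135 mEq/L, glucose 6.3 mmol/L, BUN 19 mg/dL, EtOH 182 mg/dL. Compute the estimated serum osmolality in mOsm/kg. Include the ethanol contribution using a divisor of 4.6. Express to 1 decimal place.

322.7 mOsm/kg

Calculated osmolality = 2·Na + glucose + BUN/2.8 + ethanol/4.6
= 2·135 + 6.3 + 19/2.8 + 182/4.6
= 270 + 6.30 + 6.79 + 39.57
= 322.66 mOsm/kg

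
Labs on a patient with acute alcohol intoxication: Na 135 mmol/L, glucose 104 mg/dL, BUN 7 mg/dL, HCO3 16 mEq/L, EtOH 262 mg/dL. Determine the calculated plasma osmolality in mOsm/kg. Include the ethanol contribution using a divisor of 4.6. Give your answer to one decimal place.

335.2 mOsm/kg

Calculated osmolality = 2·Na + glucose/18 + BUN/2.8 + ethanol/4.6
= 2·135 + 104/18 + 7/2.8 + 262/4.6
= 270 + 5.78 + 2.50 + 56.96
= 335.24 mOsm/kg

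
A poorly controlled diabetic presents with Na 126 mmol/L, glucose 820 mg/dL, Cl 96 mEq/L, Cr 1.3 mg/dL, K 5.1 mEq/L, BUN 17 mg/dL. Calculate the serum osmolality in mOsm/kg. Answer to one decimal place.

Calculated osmolality = 2·Na + glucose/18 + BUN/2.8
= 2·126 + 820/18 + 17/2.8
= 252 + 45.56 + 6.07
= 303.63 mOsm/kg

303.6 mOsm/kg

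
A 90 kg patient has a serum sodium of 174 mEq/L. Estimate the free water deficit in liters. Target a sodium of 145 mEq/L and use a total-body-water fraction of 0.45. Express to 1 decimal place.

8.1 L

TBW = 0.45 · 90 = 40.5 L
Free water deficit = TBW · (Na/145 − 1)
= 40.5 · (174/145 − 1)
= 40.5 · 0.2
= 8.1 L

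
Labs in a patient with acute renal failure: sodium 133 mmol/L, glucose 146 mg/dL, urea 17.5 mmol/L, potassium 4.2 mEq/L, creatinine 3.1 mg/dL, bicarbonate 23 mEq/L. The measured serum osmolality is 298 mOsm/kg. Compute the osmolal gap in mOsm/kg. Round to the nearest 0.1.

Calculated osmolality = 2·Na + glucose/18 + urea
= 2·133 + 146/18 + 17.5
= 266 + 8.11 + 17.50
= 291.61 mOsm/kg ≈ 291.6 mOsm/kg
Osmolar gap = measured − calculated = 298 − 291.6 = 6.4 mOsm/kg

6.4 mOsm/kg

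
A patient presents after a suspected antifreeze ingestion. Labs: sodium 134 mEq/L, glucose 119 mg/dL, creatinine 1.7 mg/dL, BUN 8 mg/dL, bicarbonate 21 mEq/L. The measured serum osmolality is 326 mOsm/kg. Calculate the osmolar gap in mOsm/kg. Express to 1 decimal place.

Calculated osmolality = 2·Na + glucose/18 + BUN/2.8
= 2·134 + 119/18 + 8/2.8
= 268 + 6.61 + 2.86
= 277.47 mOsm/kg ≈ 277.5 mOsm/kg
Osmolar gap = measured − calculated = 326 − 277.5 = 48.5 mOsm/kg

48.5 mOsm/kg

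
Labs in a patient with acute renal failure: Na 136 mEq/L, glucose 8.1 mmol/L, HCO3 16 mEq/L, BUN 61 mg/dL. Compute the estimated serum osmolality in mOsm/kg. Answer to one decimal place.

Calculated osmolality = 2·Na + glucose + BUN/2.8
= 2·136 + 8.1 + 61/2.8
= 272 + 8.10 + 21.79
= 301.89 mOsm/kg

301.9 mOsm/kg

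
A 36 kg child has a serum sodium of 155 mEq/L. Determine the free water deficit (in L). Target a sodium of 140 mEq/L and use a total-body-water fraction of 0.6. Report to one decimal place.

TBW = 0.6 · 36 = 21.6 L
Free water deficit = TBW · (Na/140 − 1)
= 21.6 · (155/140 − 1)
= 21.6 · 0.1071
= 2.31 L

2.3 L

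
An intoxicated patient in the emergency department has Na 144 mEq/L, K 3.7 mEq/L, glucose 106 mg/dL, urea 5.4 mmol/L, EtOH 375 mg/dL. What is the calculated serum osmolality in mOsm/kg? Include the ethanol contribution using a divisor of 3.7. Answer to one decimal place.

400.6 mOsm/kg

Calculated osmolality = 2·Na + glucose/18 + urea + ethanol/3.7
= 2·144 + 106/18 + 5.4 + 375/3.7
= 288 + 5.89 + 5.40 + 101.35
= 400.64 mOsm/kg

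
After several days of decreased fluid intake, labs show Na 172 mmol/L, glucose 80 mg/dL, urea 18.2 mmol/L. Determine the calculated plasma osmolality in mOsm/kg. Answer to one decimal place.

366.6 mOsm/kg

Calculated osmolality = 2·Na + glucose/18 + urea
= 2·172 + 80/18 + 18.2
= 344 + 4.44 + 18.20
= 366.64 mOsm/kg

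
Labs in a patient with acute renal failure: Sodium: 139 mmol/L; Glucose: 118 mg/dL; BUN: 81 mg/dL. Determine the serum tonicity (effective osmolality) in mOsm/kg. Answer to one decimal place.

284.6 mOsm/kg

Effective osmolality excludes urea (freely permeant across cell membranes):
2·Na + glucose/18
= 2·139 + 118/18
= 278 + 6.56
= 284.56 mOsm/kg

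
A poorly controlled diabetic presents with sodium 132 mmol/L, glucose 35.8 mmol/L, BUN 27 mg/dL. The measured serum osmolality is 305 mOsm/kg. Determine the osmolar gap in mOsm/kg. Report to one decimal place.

-4.4 mOsm/kg

Calculated osmolality = 2·Na + glucose + BUN/2.8
= 2·132 + 35.8 + 27/2.8
= 264 + 35.80 + 9.64
= 309.44 mOsm/kg ≈ 309.4 mOsm/kg
Osmolar gap = measured − calculated = 305 − 309.4 = -4.4 mOsm/kg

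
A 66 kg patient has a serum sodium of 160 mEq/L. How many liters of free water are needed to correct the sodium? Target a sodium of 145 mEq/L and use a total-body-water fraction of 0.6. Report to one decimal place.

TBW = 0.6 · 66 = 39.6 L
Free water deficit = TBW · (Na/145 − 1)
= 39.6 · (160/145 − 1)
= 39.6 · 0.1034
= 4.09 L

4.1 L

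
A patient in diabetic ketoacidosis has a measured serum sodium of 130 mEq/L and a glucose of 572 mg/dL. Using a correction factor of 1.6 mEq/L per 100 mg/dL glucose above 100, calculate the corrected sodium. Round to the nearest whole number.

Corrected Na = measured Na + 1.6 · (glucose − 100)/100
= 130 + 1.6 · (572 − 100)/100
= 130 + 7.6
= 137.6 mEq/L

138 mEq/L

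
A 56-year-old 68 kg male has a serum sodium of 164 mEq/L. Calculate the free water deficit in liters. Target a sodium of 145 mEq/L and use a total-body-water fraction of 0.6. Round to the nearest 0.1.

TBW = 0.6 · 68 = 40.8 L
Free water deficit = TBW · (Na/145 − 1)
= 40.8 · (164/145 − 1)
= 40.8 · 0.131
= 5.34 L

5.3 L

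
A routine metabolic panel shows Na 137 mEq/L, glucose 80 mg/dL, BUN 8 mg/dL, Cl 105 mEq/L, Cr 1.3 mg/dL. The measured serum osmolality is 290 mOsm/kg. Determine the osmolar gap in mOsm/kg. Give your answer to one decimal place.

8.7 mOsm/kg

Calculated osmolality = 2·Na + glucose/18 + BUN/2.8
= 2·137 + 80/18 + 8/2.8
= 274 + 4.44 + 2.86
= 281.3 mOsm/kg ≈ 281.3 mOsm/kg
Osmolar gap = measured − calculated = 290 − 281.3 = 8.7 mOsm/kg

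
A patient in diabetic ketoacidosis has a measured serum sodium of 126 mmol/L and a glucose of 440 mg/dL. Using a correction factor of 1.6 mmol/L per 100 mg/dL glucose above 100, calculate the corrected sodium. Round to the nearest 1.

Corrected Na = measured Na + 1.6 · (glucose − 100)/100
= 126 + 1.6 · (440 − 100)/100
= 126 + 5.4
= 131.4 mmol/L

131 mmol/L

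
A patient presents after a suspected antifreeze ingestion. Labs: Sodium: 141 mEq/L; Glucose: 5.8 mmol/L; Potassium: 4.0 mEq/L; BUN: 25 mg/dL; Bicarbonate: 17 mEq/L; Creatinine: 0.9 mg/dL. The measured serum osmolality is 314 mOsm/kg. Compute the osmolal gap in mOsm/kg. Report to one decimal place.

Calculated osmolality = 2·Na + glucose + BUN/2.8
= 2·141 + 5.8 + 25/2.8
= 282 + 5.80 + 8.93
= 296.73 mOsm/kg ≈ 296.7 mOsm/kg
Osmolar gap = measured − calculated = 314 − 296.7 = 17.3 mOsm/kg

17.3 mOsm/kg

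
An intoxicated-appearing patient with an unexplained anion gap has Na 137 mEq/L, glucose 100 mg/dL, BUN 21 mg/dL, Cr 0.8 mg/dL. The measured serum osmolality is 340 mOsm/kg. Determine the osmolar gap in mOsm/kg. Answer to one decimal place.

Calculated osmolality = 2·Na + glucose/18 + BUN/2.8
= 2·137 + 100/18 + 21/2.8
= 274 + 5.56 + 7.50
= 287.06 mOsm/kg ≈ 287.1 mOsm/kg
Osmolar gap = measured − calculated = 340 − 287.1 = 52.9 mOsm/kg

52.9 mOsm/kg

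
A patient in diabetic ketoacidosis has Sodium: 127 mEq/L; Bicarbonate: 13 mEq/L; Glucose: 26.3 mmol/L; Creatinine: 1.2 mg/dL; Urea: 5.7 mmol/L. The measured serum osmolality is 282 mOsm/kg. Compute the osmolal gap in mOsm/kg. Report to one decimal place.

Calculated osmolality = 2·Na + glucose + urea
= 2·127 + 26.3 + 5.7
= 254 + 26.30 + 5.70
= 286 mOsm/kg ≈ 286.0 mOsm/kg
Osmolar gap = measured − calculated = 282 − 286.0 = -4.0 mOsm/kg

-4.0 mOsm/kg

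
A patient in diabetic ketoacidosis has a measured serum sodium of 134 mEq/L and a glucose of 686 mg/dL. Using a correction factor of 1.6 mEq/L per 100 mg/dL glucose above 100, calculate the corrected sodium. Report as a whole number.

Corrected Na = measured Na + 1.6 · (glucose − 100)/100
= 134 + 1.6 · (686 − 100)/100
= 134 + 9.4
= 143.4 mEq/L

143 mEq/L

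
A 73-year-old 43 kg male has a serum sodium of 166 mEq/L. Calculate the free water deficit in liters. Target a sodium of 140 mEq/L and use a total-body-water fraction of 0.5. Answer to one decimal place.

4.0 L

TBW = 0.5 · 43 = 21.5 L
Free water deficit = TBW · (Na/140 − 1)
= 21.5 · (166/140 − 1)
= 21.5 · 0.1857
= 3.99 L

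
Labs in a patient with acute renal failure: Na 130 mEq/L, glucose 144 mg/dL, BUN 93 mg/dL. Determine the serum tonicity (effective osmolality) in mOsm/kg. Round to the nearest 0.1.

268.0 mOsm/kg

Effective osmolality excludes urea (freely permeant across cell membranes):
2·Na + glucose/18
= 2·130 + 144/18
= 260 + 8
= 268 mOsm/kg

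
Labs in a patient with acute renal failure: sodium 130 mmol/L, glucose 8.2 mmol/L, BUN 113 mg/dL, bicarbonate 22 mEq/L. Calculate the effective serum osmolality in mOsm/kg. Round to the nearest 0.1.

268.2 mOsm/kg

Effective osmolality excludes urea (freely permeant across cell membranes):
2·Na + glucose
= 2·130 + 8.2
= 260 + 8.2
= 268.2 mOsm/kg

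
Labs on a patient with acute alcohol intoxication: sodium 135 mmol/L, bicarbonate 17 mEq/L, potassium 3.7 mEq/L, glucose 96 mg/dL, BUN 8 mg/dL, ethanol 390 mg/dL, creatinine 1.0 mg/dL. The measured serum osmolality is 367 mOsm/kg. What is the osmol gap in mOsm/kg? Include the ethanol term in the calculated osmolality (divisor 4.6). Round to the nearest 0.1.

Calculated osmolality = 2·Na + glucose/18 + BUN/2.8 + ethanol/4.6
= 2·135 + 96/18 + 8/2.8 + 390/4.6
= 270 + 5.33 + 2.86 + 84.78
= 362.97 mOsm/kg ≈ 363.0 mOsm/kg
Osmolar gap = measured − calculated = 367 − 363.0 = 4.0 mOsm/kg

4.0 mOsm/kg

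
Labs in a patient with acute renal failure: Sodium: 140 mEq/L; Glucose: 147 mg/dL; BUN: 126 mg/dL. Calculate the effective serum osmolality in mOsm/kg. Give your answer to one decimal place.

288.2 mOsm/kg

Effective osmolality excludes urea (freely permeant across cell membranes):
2·Na + glucose/18
= 2·140 + 147/18
= 280 + 8.17
= 288.17 mOsm/kg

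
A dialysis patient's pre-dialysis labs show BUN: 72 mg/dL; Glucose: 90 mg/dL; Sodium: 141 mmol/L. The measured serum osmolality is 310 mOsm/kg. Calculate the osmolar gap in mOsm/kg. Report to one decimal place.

-2.7 mOsm/kg

Calculated osmolality = 2·Na + glucose/18 + BUN/2.8
= 2·141 + 90/18 + 72/2.8
= 282 + 5 + 25.71
= 312.71 mOsm/kg ≈ 312.7 mOsm/kg
Osmolar gap = measured − calculated = 310 − 312.7 = -2.7 mOsm/kg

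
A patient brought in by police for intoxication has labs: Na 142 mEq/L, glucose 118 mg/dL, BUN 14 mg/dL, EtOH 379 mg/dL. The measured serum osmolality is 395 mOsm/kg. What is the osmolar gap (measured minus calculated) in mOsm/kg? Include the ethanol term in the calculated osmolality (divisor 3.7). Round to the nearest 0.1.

-3.0 mOsm/kg

Calculated osmolality = 2·Na + glucose/18 + BUN/2.8 + ethanol/3.7
= 2·142 + 118/18 + 14/2.8 + 379/3.7
= 284 + 6.56 + 5 + 102.43
= 397.99 mOsm/kg ≈ 398.0 mOsm/kg
Osmolar gap = measured − calculated = 395 − 398.0 = -3.0 mOsm/kg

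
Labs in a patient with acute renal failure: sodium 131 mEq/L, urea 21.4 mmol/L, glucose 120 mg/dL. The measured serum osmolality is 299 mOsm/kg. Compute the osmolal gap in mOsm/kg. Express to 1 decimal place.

Calculated osmolality = 2·Na + glucose/18 + urea
= 2·131 + 120/18 + 21.4
= 262 + 6.67 + 21.40
= 290.07 mOsm/kg ≈ 290.1 mOsm/kg
Osmolar gap = measured − calculated = 299 − 290.1 = 8.9 mOsm/kg

8.9 mOsm/kg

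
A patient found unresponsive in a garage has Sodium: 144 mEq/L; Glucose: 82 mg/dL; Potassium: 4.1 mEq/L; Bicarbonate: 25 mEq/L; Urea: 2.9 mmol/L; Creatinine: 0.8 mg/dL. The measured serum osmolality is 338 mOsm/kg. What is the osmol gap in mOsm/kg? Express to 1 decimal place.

42.5 mOsm/kg

Calculated osmolality = 2·Na + glucose/18 + urea
= 2·144 + 82/18 + 2.9
= 288 + 4.56 + 2.90
= 295.46 mOsm/kg ≈ 295.5 mOsm/kg
Osmolar gap = measured − calculated = 338 − 295.5 = 42.5 mOsm/kg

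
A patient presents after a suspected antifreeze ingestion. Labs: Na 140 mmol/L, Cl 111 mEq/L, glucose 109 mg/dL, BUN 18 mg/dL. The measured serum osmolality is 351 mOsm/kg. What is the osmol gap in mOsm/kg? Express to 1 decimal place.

58.5 mOsm/kg

Calculated osmolality = 2·Na + glucose/18 + BUN/2.8
= 2·140 + 109/18 + 18/2.8
= 280 + 6.06 + 6.43
= 292.49 mOsm/kg ≈ 292.5 mOsm/kg
Osmolar gap = measured − calculated = 351 − 292.5 = 58.5 mOsm/kg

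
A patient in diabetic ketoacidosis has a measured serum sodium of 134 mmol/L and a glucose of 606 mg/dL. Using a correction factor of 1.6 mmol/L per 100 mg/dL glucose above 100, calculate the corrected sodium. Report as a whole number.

Corrected Na = measured Na + 1.6 · (glucose − 100)/100
= 134 + 1.6 · (606 − 100)/100
= 134 + 8.1
= 142.1 mmol/L

142 mmol/L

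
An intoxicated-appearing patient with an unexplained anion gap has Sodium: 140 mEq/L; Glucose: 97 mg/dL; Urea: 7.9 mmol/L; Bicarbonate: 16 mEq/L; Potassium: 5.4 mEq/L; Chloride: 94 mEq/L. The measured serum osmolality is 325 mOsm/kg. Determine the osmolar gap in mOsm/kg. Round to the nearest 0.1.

31.7 mOsm/kg

Calculated osmolality = 2·Na + glucose/18 + urea
= 2·140 + 97/18 + 7.9
= 280 + 5.39 + 7.90
= 293.29 mOsm/kg ≈ 293.3 mOsm/kg
Osmolar gap = measured − calculated = 325 − 293.3 = 31.7 mOsm/kg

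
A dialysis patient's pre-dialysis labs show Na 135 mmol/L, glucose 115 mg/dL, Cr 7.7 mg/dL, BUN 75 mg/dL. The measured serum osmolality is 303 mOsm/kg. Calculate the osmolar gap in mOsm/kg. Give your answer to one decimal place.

-0.2 mOsm/kg

Calculated osmolality = 2·Na + glucose/18 + BUN/2.8
= 2·135 + 115/18 + 75/2.8
= 270 + 6.39 + 26.79
= 303.18 mOsm/kg ≈ 303.2 mOsm/kg
Osmolar gap = measured − calculated = 303 − 303.2 = -0.2 mOsm/kg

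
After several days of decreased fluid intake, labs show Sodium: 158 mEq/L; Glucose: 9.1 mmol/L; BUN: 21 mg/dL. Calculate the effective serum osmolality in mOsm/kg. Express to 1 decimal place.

325.1 mOsm/kg

Effective osmolality excludes urea (freely permeant across cell membranes):
2·Na + glucose
= 2·158 + 9.1
= 316 + 9.1
= 325.1 mOsm/kg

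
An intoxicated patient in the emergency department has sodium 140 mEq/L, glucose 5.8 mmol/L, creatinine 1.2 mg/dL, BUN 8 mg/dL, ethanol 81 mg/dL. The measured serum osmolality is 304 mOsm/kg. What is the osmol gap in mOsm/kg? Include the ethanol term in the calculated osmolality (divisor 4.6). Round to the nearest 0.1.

-2.3 mOsm/kg

Calculated osmolality = 2·Na + glucose + BUN/2.8 + ethanol/4.6
= 2·140 + 5.8 + 8/2.8 + 81/4.6
= 280 + 5.80 + 2.86 + 17.61
= 306.27 mOsm/kg ≈ 306.3 mOsm/kg
Osmolar gap = measured − calculated = 304 − 306.3 = -2.3 mOsm/kg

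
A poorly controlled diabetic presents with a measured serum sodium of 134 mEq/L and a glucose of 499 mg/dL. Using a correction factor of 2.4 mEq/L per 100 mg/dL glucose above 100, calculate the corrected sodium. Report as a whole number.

144 mEq/L

Corrected Na = measured Na + 2.4 · (glucose − 100)/100
= 134 + 2.4 · (499 − 100)/100
= 134 + 9.6
= 143.6 mEq/L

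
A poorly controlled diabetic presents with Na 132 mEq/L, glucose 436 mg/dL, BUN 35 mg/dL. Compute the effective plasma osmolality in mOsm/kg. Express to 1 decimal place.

288.2 mOsm/kg

Effective osmolality excludes urea (freely permeant across cell membranes):
2·Na + glucose/18
= 2·132 + 436/18
= 264 + 24.22
= 288.22 mOsm/kg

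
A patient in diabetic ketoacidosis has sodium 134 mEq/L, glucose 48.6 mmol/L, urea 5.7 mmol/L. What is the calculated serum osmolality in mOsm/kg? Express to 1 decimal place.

322.3 mOsm/kg

Calculated osmolality = 2·Na + glucose + urea
= 2·134 + 48.6 + 5.7
= 268 + 48.60 + 5.70
= 322.3 mOsm/kg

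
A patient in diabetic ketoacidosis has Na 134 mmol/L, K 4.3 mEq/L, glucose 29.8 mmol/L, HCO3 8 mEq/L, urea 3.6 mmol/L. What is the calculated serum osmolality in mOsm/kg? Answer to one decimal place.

301.4 mOsm/kg

Calculated osmolality = 2·Na + glucose + urea
= 2·134 + 29.8 + 3.6
= 268 + 29.80 + 3.60
= 301.4 mOsm/kg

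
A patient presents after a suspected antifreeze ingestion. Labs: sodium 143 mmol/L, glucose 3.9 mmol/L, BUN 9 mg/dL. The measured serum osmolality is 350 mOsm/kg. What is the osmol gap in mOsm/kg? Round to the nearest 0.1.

56.9 mOsm/kg

Calculated osmolality = 2·Na + glucose + BUN/2.8
= 2·143 + 3.9 + 9/2.8
= 286 + 3.90 + 3.21
= 293.11 mOsm/kg ≈ 293.1 mOsm/kg
Osmolar gap = measured − calculated = 350 − 293.1 = 56.9 mOsm/kg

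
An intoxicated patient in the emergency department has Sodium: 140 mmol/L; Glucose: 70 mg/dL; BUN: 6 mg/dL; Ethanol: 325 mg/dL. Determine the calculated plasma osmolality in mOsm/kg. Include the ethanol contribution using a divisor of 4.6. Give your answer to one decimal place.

356.7 mOsm/kg

Calculated osmolality = 2·Na + glucose/18 + BUN/2.8 + ethanol/4.6
= 2·140 + 70/18 + 6/2.8 + 325/4.6
= 280 + 3.89 + 2.14 + 70.65
= 356.68 mOsm/kg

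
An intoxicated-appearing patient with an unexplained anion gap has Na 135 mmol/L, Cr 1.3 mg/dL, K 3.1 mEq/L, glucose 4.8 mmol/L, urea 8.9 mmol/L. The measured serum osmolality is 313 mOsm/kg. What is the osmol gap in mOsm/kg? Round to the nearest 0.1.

29.3 mOsm/kg

Calculated osmolality = 2·Na + glucose + urea
= 2·135 + 4.8 + 8.9
= 270 + 4.80 + 8.90
= 283.7 mOsm/kg ≈ 283.7 mOsm/kg
Osmolar gap = measured − calculated = 313 − 283.7 = 29.3 mOsm/kg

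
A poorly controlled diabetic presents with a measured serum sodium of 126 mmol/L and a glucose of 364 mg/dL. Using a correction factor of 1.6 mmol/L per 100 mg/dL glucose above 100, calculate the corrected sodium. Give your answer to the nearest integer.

130 mmol/L

Corrected Na = measured Na + 1.6 · (glucose − 100)/100
= 126 + 1.6 · (364 − 100)/100
= 126 + 4.2
= 130.2 mmol/L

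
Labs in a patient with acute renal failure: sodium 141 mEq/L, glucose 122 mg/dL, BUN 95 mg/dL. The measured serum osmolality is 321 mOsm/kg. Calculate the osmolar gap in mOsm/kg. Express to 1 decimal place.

Calculated osmolality = 2·Na + glucose/18 + BUN/2.8
= 2·141 + 122/18 + 95/2.8
= 282 + 6.78 + 33.93
= 322.71 mOsm/kg ≈ 322.7 mOsm/kg
Osmolar gap = measured − calculated = 321 − 322.7 = -1.7 mOsm/kg

-1.7 mOsm/kg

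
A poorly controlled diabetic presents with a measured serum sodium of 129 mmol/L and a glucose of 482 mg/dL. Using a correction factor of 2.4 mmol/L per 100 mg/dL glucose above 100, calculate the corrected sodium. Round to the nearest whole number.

Corrected Na = measured Na + 2.4 · (glucose − 100)/100
= 129 + 2.4 · (482 − 100)/100
= 129 + 9.2
= 138.2 mmol/L

138 mmol/L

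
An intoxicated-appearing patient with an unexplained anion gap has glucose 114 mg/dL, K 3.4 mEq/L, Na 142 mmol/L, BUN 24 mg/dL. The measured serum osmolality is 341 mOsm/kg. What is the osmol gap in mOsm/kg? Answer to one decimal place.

Calculated osmolality = 2·Na + glucose/18 + BUN/2.8
= 2·142 + 114/18 + 24/2.8
= 284 + 6.33 + 8.57
= 298.9 mOsm/kg ≈ 298.9 mOsm/kg
Osmolar gap = measured − calculated = 341 − 298.9 = 42.1 mOsm/kg

42.1 mOsm/kg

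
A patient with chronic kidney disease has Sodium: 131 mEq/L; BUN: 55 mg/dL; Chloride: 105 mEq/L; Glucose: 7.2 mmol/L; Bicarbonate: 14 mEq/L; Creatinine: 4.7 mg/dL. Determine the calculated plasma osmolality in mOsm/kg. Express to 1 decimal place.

Calculated osmolality = 2·Na + glucose + BUN/2.8
= 2·131 + 7.2 + 55/2.8
= 262 + 7.20 + 19.64
= 288.84 mOsm/kg

288.8 mOsm/kg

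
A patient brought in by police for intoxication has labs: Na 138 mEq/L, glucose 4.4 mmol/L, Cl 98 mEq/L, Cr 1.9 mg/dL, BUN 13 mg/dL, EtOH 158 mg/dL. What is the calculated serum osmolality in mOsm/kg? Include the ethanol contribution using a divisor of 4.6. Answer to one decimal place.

Calculated osmolality = 2·Na + glucose + BUN/2.8 + ethanol/4.6
= 2·138 + 4.4 + 13/2.8 + 158/4.6
= 276 + 4.40 + 4.64 + 34.35
= 319.39 mOsm/kg

319.4 mOsm/kg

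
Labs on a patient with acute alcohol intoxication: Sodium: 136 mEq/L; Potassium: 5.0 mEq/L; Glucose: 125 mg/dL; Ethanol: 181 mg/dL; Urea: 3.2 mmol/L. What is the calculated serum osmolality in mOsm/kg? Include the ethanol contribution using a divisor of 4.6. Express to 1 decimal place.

321.5 mOsm/kg

Calculated osmolality = 2·Na + glucose/18 + urea + ethanol/4.6
= 2·136 + 125/18 + 3.2 + 181/4.6
= 272 + 6.94 + 3.20 + 39.35
= 321.49 mOsm/kg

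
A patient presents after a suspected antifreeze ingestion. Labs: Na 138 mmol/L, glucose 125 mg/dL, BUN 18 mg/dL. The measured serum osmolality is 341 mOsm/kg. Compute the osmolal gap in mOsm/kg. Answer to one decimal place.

51.6 mOsm/kg

Calculated osmolality = 2·Na + glucose/18 + BUN/2.8
= 2·138 + 125/18 + 18/2.8
= 276 + 6.94 + 6.43
= 289.37 mOsm/kg ≈ 289.4 mOsm/kg
Osmolar gap = measured − calculated = 341 − 289.4 = 51.6 mOsm/kg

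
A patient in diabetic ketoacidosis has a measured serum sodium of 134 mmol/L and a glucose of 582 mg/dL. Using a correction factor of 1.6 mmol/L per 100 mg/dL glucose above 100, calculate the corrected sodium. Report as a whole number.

142 mmol/L

Corrected Na = measured Na + 1.6 · (glucose − 100)/100
= 134 + 1.6 · (582 − 100)/100
= 134 + 7.7
= 141.7 mmol/L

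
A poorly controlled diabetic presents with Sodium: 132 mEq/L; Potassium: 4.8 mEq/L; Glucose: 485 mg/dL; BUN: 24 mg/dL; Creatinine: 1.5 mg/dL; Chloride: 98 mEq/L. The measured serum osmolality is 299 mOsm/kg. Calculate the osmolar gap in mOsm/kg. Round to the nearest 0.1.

Calculated osmolality = 2·Na + glucose/18 + BUN/2.8
= 2·132 + 485/18 + 24/2.8
= 264 + 26.94 + 8.57
= 299.51 mOsm/kg ≈ 299.5 mOsm/kg
Osmolar gap = measured − calculated = 299 − 299.5 = -0.5 mOsm/kg

-0.5 mOsm/kg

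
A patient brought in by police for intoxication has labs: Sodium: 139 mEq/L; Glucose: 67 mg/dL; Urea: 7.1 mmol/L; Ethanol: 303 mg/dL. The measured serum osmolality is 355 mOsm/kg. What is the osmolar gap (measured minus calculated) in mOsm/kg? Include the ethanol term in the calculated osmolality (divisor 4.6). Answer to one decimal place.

0.3 mOsm/kg

Calculated osmolality = 2·Na + glucose/18 + urea + ethanol/4.6
= 2·139 + 67/18 + 7.1 + 303/4.6
= 278 + 3.72 + 7.10 + 65.87
= 354.69 mOsm/kg ≈ 354.7 mOsm/kg
Osmolar gap = measured − calculated = 355 − 354.7 = 0.3 mOsm/kg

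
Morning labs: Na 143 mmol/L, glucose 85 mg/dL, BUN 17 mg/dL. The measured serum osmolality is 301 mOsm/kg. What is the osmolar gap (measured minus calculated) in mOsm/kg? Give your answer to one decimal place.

Calculated osmolality = 2·Na + glucose/18 + BUN/2.8
= 2·143 + 85/18 + 17/2.8
= 286 + 4.72 + 6.07
= 296.79 mOsm/kg ≈ 296.8 mOsm/kg
Osmolar gap = measured − calculated = 301 − 296.8 = 4.2 mOsm/kg

4.2 mOsm/kg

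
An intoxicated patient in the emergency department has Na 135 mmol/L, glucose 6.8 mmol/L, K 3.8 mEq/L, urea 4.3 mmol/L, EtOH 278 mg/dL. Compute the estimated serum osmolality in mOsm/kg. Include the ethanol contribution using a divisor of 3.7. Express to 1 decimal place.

356.2 mOsm/kg

Calculated osmolality = 2·Na + glucose + urea + ethanol/3.7
= 2·135 + 6.8 + 4.3 + 278/3.7
= 270 + 6.80 + 4.30 + 75.14
= 356.24 mOsm/kg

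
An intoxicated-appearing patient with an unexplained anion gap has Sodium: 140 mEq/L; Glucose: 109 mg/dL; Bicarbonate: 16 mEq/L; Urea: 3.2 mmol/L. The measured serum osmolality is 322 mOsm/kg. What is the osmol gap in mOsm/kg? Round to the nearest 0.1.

32.7 mOsm/kg

Calculated osmolality = 2·Na + glucose/18 + urea
= 2·140 + 109/18 + 3.2
= 280 + 6.06 + 3.20
= 289.26 mOsm/kg ≈ 289.3 mOsm/kg
Osmolar gap = measured − calculated = 322 − 289.3 = 32.7 mOsm/kg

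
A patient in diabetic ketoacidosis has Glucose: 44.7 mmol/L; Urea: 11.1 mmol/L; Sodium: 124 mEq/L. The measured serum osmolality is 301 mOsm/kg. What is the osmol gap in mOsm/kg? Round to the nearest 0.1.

-2.8 mOsm/kg

Calculated osmolality = 2·Na + glucose + urea
= 2·124 + 44.7 + 11.1
= 248 + 44.70 + 11.10
= 303.8 mOsm/kg ≈ 303.8 mOsm/kg
Osmolar gap = measured − calculated = 301 − 303.8 = -2.8 mOsm/kg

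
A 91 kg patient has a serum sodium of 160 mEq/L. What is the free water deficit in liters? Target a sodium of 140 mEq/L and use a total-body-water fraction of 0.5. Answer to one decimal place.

6.5 L

TBW = 0.5 · 91 = 45.5 L
Free water deficit = TBW · (Na/140 − 1)
= 45.5 · (160/140 − 1)
= 45.5 · 0.1429
= 6.5 L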